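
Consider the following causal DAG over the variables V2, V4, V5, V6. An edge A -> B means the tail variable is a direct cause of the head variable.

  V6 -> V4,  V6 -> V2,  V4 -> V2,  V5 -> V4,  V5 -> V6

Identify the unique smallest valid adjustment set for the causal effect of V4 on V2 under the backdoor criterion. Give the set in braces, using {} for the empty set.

Variables eligible for adjustment (non-descendants of V4, excluding V4 and V2): {V5, V6}.
Backdoor paths from V4 to V2:
  P1: V4 <- V5 -> V6 -> V2
  P2: V4 <- V6 -> V2
The empty set is not sufficient: P1 (V4 <- V5 -> V6 -> V2) has no collider blocking it and no conditioned non-collider, so it is open.
Try {V6}:
  P1: blocked at chain node V6 ∈ conditioning set.
  P2: blocked at fork node V6 ∈ conditioning set.
{V6} contains no descendant of V4 and blocks every backdoor path.
No other singleton works — e.g. {V5} leaves P2 open — so {V6} is the unique smallest valid adjustment set.

{V6}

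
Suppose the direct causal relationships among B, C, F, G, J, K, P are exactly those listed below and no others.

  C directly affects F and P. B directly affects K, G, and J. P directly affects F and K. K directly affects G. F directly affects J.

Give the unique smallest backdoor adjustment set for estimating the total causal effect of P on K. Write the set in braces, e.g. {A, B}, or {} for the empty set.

Variables eligible for adjustment (non-descendants of P, excluding P and K): {B, C}.
Backdoor paths from P to K:
  P1: P <- C -> F -> J <- B -> K
  P2: P <- C -> F -> J <- B -> G <- K
Each backdoor path contains an unconditioned collider, so every path is already blocked with the empty conditioning set:
  P1: blocked at collider J (neither it nor any descendant is in the conditioning set).
  P2: blocked at collider J (neither it nor any descendant is in the conditioning set).
The empty set is therefore the unique smallest valid set.

{}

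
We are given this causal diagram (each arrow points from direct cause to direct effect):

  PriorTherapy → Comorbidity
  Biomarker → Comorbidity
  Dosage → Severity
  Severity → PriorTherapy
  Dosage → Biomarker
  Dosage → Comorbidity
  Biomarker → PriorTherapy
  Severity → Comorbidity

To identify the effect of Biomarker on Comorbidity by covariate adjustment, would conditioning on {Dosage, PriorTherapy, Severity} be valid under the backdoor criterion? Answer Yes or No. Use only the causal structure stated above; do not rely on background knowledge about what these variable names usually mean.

Backdoor paths from Biomarker to Comorbidity (paths whose first edge points into Biomarker):
  P1: Biomarker <- Dosage -> Severity -> PriorTherapy -> Comorbidity
  P2: Biomarker <- Dosage -> Severity -> Comorbidity
  P3: Biomarker <- Dosage -> Comorbidity
Condition 1 (no descendant of Biomarker in the set): FAILS — PriorTherapy is a descendant of Biomarker.
Condition 2 (every backdoor path blocked by {Dosage, PriorTherapy, Severity}):
  P1: blocked at fork node Dosage ∈ conditioning set.
  P2: blocked at fork node Dosage ∈ conditioning set.
  P3: blocked at fork node Dosage ∈ conditioning set.
{Dosage, PriorTherapy, Severity} does not satisfy the backdoor criterion.

No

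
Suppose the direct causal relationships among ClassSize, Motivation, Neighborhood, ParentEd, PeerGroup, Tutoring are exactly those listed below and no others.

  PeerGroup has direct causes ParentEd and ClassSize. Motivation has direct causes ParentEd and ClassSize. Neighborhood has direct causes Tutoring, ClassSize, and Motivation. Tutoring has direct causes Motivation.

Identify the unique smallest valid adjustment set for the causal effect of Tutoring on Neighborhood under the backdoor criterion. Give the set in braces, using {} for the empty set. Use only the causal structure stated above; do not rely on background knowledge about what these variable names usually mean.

Variables eligible for adjustment (non-descendants of Tutoring, excluding Tutoring and Neighborhood): {ClassSize, Motivation, ParentEd, PeerGroup}.
Backdoor paths from Tutoring to Neighborhood:
  P1: Tutoring <- Motivation <- ClassSize -> Neighborhood
  P2: Tutoring <- Motivation <- ParentEd -> PeerGroup <- ClassSize -> Neighborhood
  P3: Tutoring <- Motivation -> Neighborhood
The empty set is not sufficient: P1 (Tutoring <- Motivation <- ClassSize -> Neighborhood) has no collider blocking it and no conditioned non-collider, so it is open.
Try {Motivation}:
  P1: blocked at chain node Motivation ∈ conditioning set.
  P2: blocked at chain node Motivation ∈ conditioning set.
  P3: blocked at fork node Motivation ∈ conditioning set.
{Motivation} contains no descendant of Tutoring and blocks every backdoor path.
No other singleton works — e.g. {ClassSize} leaves P3 open — so {Motivation} is the unique smallest valid adjustment set.

{Motivation}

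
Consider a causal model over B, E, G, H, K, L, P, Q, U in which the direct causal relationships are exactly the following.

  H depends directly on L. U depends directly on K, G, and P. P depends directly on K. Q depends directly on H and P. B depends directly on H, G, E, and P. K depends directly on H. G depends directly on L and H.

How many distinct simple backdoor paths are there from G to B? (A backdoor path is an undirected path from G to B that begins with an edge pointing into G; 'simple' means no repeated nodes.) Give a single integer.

A backdoor path from G to B is any simple undirected path whose first edge points into G (i.e. leaves G via a parent).
Parents of G: {H, L}.
Enumerating:
  P1: G <- L -> H -> K -> P -> B
  P2: G <- L -> H -> K -> U <- P -> B
  P3: G <- L -> H -> Q <- P -> B
  P4: G <- L -> H -> B
  P5: G <- H -> K -> P -> B
  P6: G <- H -> K -> U <- P -> B
  P7: G <- H -> Q <- P -> B
  P8: G <- H -> B
That exhausts the simple backdoor paths. Count: 8.

8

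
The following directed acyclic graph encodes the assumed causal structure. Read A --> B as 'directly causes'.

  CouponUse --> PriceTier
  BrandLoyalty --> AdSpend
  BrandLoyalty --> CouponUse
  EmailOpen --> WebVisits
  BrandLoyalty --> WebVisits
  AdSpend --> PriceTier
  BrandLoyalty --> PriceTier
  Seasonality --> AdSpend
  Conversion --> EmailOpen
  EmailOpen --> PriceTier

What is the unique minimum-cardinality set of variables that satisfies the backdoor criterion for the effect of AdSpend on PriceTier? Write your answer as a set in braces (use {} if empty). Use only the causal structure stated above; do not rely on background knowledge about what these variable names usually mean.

Variables eligible for adjustment (non-descendants of AdSpend, excluding AdSpend and PriceTier): {BrandLoyalty, Conversion, CouponUse, EmailOpen, Seasonality, WebVisits}.
Backdoor paths from AdSpend to PriceTier:
  P1: AdSpend <- BrandLoyalty -> CouponUse -> PriceTier
  P2: AdSpend <- BrandLoyalty -> WebVisits <- EmailOpen -> PriceTier
  P3: AdSpend <- BrandLoyalty -> PriceTier
The empty set is not sufficient: P1 (AdSpend <- BrandLoyalty -> CouponUse -> PriceTier) has no collider blocking it and no conditioned non-collider, so it is open.
Try {BrandLoyalty}:
  P1: blocked at fork node BrandLoyalty ∈ conditioning set.
  P2: blocked at fork node BrandLoyalty ∈ conditioning set.
  P3: blocked at fork node BrandLoyalty ∈ conditioning set.
{BrandLoyalty} contains no descendant of AdSpend and blocks every backdoor path.
No other singleton works — e.g. {Conversion} leaves P1 open — so {BrandLoyalty} is the unique smallest valid adjustment set.

{BrandLoyalty}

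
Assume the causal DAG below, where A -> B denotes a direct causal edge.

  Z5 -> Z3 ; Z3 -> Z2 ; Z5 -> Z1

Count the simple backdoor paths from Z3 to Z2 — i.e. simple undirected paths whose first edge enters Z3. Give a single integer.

A backdoor path from Z3 to Z2 is any simple undirected path whose first edge points into Z3 (i.e. leaves Z3 via a parent).
Parents of Z3: {Z5}.
No simple path from any parent of Z3 reaches Z2 without revisiting Z3, so there are no backdoor paths.

0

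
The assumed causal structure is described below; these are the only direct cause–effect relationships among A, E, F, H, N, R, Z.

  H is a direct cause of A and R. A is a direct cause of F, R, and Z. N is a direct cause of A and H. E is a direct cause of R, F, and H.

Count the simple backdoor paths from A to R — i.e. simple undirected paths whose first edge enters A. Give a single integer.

4

A backdoor path from A to R is any simple undirected path whose first edge points into A (i.e. leaves A via a parent).
Parents of A: {H, N}.
Enumerating:
  P1: A <- N -> H <- E -> R
  P2: A <- N -> H -> R
  P3: A <- H <- E -> R
  P4: A <- H -> R
That exhausts the simple backdoor paths. Count: 4.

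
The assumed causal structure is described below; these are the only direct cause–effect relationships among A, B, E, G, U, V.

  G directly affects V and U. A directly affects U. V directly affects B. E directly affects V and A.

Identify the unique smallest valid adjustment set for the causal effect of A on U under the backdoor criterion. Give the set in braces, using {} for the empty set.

Variables eligible for adjustment (non-descendants of A, excluding A and U): {B, E, G, V}.
Backdoor paths from A to U:
  P1: A <- E -> V <- G -> U
Each backdoor path contains an unconditioned collider, so every path is already blocked with the empty conditioning set:
  P1: blocked at collider V (neither it nor any descendant is in the conditioning set).
The empty set is therefore the unique smallest valid set.

{}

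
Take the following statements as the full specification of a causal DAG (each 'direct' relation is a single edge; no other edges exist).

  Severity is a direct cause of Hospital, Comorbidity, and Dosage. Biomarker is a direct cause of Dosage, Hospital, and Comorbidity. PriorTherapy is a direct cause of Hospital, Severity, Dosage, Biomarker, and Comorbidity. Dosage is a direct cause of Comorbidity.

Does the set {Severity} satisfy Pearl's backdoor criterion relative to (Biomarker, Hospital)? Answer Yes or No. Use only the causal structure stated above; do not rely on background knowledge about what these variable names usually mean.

Backdoor paths from Biomarker to Hospital (paths whose first edge points into Biomarker):
  P1: Biomarker <- PriorTherapy -> Severity -> Hospital
  P2: Biomarker <- PriorTherapy -> Dosage <- Severity -> Hospital
  P3: Biomarker <- PriorTherapy -> Dosage -> Comorbidity <- Severity -> Hospital
  P4: Biomarker <- PriorTherapy -> Hospital
  P5: Biomarker <- PriorTherapy -> Comorbidity <- Severity -> Hospital
  P6: Biomarker <- PriorTherapy -> Comorbidity <- Dosage <- Severity -> Hospital
Condition 1 (no descendant of Biomarker in the set): holds — descendants of Biomarker are {Comorbidity, Dosage, Hospital}; none are in {Severity}.
Condition 2 (every backdoor path blocked by {Severity}):
  P1: blocked at chain node Severity ∈ conditioning set.
  P2: blocked at collider Dosage (neither it nor any descendant is in the conditioning set).
  P3: blocked at collider Comorbidity (neither it nor any descendant is in the conditioning set).
  P4: open — no interior node is in the conditioning set.
  P5: blocked at collider Comorbidity (neither it nor any descendant is in the conditioning set).
  P6: blocked at collider Comorbidity (neither it nor any descendant is in the conditioning set).
{Severity} does not satisfy the backdoor criterion.

No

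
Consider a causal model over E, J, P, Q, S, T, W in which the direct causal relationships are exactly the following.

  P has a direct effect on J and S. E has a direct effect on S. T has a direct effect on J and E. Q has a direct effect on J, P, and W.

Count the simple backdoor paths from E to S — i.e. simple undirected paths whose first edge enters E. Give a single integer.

2

A backdoor path from E to S is any simple undirected path whose first edge points into E (i.e. leaves E via a parent).
Parents of E: {T}.
Enumerating:
  P1: E <- T -> J <- Q -> P -> S
  P2: E <- T -> J <- P -> S
That exhausts the simple backdoor paths. Count: 2.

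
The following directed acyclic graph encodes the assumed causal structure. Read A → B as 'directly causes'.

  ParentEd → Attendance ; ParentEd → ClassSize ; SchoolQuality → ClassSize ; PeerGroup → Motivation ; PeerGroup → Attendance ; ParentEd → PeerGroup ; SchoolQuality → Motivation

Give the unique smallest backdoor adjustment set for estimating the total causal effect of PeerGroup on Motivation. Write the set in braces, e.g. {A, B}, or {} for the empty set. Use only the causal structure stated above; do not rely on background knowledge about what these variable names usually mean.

{}

Variables eligible for adjustment (non-descendants of PeerGroup, excluding PeerGroup and Motivation): {ClassSize, ParentEd, SchoolQuality}.
Backdoor paths from PeerGroup to Motivation:
  P1: PeerGroup <- ParentEd -> ClassSize <- SchoolQuality -> Motivation
Each backdoor path contains an unconditioned collider, so every path is already blocked with the empty conditioning set:
  P1: blocked at collider ClassSize (neither it nor any descendant is in the conditioning set).
The empty set is therefore the unique smallest valid set.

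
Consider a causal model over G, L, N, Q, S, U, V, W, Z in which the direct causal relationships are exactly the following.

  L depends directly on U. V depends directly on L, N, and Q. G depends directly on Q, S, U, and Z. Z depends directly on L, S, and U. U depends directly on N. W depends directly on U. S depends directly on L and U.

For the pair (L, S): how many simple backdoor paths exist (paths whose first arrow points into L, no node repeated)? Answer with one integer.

7

A backdoor path from L to S is any simple undirected path whose first edge points into L (i.e. leaves L via a parent).
Parents of L: {U}.
Enumerating:
  P1: L <- U <- N -> V <- Q -> G <- S
  P2: L <- U <- N -> V <- Q -> G <- Z <- S
  P3: L <- U -> S
  P4: L <- U -> Z <- S
  P5: L <- U -> Z -> G <- S
  P6: L <- U -> G <- S
  P7: L <- U -> G <- Z <- S
That exhausts the simple backdoor paths. Count: 7.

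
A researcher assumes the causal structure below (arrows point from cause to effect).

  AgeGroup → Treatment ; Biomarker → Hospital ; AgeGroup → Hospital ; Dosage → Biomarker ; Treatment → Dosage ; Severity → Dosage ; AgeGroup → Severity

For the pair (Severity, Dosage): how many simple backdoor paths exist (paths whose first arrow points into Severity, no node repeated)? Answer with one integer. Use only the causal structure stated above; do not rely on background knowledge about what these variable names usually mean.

2

A backdoor path from Severity to Dosage is any simple undirected path whose first edge points into Severity (i.e. leaves Severity via a parent).
Parents of Severity: {AgeGroup}.
Enumerating:
  P1: Severity <- AgeGroup -> Treatment -> Dosage
  P2: Severity <- AgeGroup -> Hospital <- Biomarker <- Dosage
That exhausts the simple backdoor paths. Count: 2.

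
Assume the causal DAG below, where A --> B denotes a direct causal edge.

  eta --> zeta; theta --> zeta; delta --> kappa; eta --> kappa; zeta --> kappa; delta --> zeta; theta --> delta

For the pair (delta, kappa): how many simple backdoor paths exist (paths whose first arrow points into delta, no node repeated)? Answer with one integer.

2

A backdoor path from delta to kappa is any simple undirected path whose first edge points into delta (i.e. leaves delta via a parent).
Parents of delta: {theta}.
Enumerating:
  P1: delta <- theta -> zeta <- eta -> kappa
  P2: delta <- theta -> zeta -> kappa
That exhausts the simple backdoor paths. Count: 2.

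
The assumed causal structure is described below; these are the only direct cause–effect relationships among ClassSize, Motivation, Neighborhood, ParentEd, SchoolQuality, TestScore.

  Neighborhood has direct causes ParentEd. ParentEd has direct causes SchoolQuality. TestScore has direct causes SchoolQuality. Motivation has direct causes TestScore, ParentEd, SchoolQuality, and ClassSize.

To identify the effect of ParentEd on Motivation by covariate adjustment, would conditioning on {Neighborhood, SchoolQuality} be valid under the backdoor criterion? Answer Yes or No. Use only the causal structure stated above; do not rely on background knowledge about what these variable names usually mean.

Backdoor paths from ParentEd to Motivation (paths whose first edge points into ParentEd):
  P1: ParentEd <- SchoolQuality -> TestScore -> Motivation
  P2: ParentEd <- SchoolQuality -> Motivation
Condition 1 (no descendant of ParentEd in the set): FAILS — Neighborhood is a descendant of ParentEd.
Condition 2 (every backdoor path blocked by {Neighborhood, SchoolQuality}):
  P1: blocked at fork node SchoolQuality ∈ conditioning set.
  P2: blocked at fork node SchoolQuality ∈ conditioning set.
{Neighborhood, SchoolQuality} does not satisfy the backdoor criterion.

No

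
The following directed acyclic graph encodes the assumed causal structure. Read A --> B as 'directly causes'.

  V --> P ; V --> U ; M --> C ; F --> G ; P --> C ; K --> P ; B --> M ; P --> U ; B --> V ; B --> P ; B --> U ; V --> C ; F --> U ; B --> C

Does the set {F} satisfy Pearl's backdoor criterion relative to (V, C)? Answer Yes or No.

Backdoor paths from V to C (paths whose first edge points into V):
  P1: V <- B -> P -> C
  P2: V <- B -> M -> C
  P3: V <- B -> C
  P4: V <- B -> U <- P -> C
Condition 1 (no descendant of V in the set): holds — descendants of V are {C, P, U}; none are in {F}.
Condition 2 (every backdoor path blocked by {F}):
  P1: open — no interior node is in the conditioning set.
  P2: open — no interior node is in the conditioning set.
  P3: open — no interior node is in the conditioning set.
  P4: blocked at collider U (neither it nor any descendant is in the conditioning set).
{F} does not satisfy the backdoor criterion.

No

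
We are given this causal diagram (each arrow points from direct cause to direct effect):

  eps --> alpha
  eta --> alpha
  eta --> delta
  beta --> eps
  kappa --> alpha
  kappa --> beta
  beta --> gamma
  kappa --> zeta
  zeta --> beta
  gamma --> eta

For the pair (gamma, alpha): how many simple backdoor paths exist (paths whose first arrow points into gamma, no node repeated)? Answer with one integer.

3

A backdoor path from gamma to alpha is any simple undirected path whose first edge points into gamma (i.e. leaves gamma via a parent).
Parents of gamma: {beta}.
Enumerating:
  P1: gamma <- beta <- kappa -> alpha
  P2: gamma <- beta <- zeta <- kappa -> alpha
  P3: gamma <- beta -> eps -> alpha
That exhausts the simple backdoor paths. Count: 3.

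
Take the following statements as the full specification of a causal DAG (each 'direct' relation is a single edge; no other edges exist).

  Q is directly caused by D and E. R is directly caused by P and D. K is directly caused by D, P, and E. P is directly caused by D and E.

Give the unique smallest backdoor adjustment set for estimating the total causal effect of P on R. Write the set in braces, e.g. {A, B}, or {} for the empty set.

{D}

Variables eligible for adjustment (non-descendants of P, excluding P and R): {D, E, Q}.
Backdoor paths from P to R:
  P1: P <- E -> Q <- D -> R
  P2: P <- E -> K <- D -> R
  P3: P <- D -> R
The empty set is not sufficient: P3 (P <- D -> R) has no collider blocking it and no conditioned non-collider, so it is open.
Try {D}:
  P1: blocked at collider Q (neither it nor any descendant is in the conditioning set).
  P2: blocked at collider K (neither it nor any descendant is in the conditioning set).
  P3: blocked at fork node D ∈ conditioning set.
{D} contains no descendant of P and blocks every backdoor path.
No other singleton works — e.g. {E} leaves P3 open — so {D} is the unique smallest valid adjustment set.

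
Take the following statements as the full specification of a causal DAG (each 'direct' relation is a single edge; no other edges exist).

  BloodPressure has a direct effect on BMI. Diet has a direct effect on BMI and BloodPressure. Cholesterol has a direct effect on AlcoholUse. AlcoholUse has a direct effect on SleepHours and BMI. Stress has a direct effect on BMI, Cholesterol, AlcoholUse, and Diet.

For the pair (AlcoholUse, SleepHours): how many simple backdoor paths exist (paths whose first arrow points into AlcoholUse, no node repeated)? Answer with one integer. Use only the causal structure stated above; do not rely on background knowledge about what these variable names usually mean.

0

A backdoor path from AlcoholUse to SleepHours is any simple undirected path whose first edge points into AlcoholUse (i.e. leaves AlcoholUse via a parent).
Parents of AlcoholUse: {Cholesterol, Stress}.
No simple path from any parent of AlcoholUse reaches SleepHours without revisiting AlcoholUse, so there are no backdoor paths.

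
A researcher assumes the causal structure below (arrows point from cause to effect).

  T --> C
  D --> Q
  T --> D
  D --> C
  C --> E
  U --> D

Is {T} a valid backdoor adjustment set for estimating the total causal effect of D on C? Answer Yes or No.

Yes

Backdoor paths from D to C (paths whose first edge points into D):
  P1: D <- T -> C
Condition 1 (no descendant of D in the set): holds — descendants of D are {C, E, Q}; none are in {T}.
Condition 2 (every backdoor path blocked by {T}):
  P1: blocked at fork node T ∈ conditioning set.
{T} satisfies the backdoor criterion.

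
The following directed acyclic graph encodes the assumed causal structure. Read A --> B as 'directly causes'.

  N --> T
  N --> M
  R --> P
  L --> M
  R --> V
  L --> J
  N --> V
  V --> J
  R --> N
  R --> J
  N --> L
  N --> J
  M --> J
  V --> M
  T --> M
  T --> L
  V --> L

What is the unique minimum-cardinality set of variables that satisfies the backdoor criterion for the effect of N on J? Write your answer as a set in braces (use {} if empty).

Variables eligible for adjustment (non-descendants of N, excluding N and J): {P, R}.
Backdoor paths from N to J:
  P1: N <- R -> V -> L <- T -> M -> J
  P2: N <- R -> V -> L -> M -> J
  P3: N <- R -> V -> L -> J
  P4: N <- R -> V -> M <- T -> L -> J
  P5: N <- R -> V -> M <- L -> J
  P6: N <- R -> V -> M -> J
  P7: N <- R -> V -> J
  P8: N <- R -> J
The empty set is not sufficient: P2 (N <- R -> V -> L -> M -> J) has no collider blocking it and no conditioned non-collider, so it is open.
Try {R}:
  P1: blocked at fork node R ∈ conditioning set.
  P2: blocked at fork node R ∈ conditioning set.
  P3: blocked at fork node R ∈ conditioning set.
  P4: blocked at fork node R ∈ conditioning set.
  P5: blocked at fork node R ∈ conditioning set.
  P6: blocked at fork node R ∈ conditioning set.
  P7: blocked at fork node R ∈ conditioning set.
  P8: blocked at fork node R ∈ conditioning set.
{R} contains no descendant of N and blocks every backdoor path.
No other singleton works — e.g. {P} leaves P2 open — so {R} is the unique smallest valid adjustment set.

{R}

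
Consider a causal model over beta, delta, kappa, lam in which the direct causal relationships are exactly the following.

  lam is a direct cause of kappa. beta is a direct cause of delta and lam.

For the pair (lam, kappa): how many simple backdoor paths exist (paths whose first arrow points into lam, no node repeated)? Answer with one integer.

A backdoor path from lam to kappa is any simple undirected path whose first edge points into lam (i.e. leaves lam via a parent).
Parents of lam: {beta}.
No simple path from any parent of lam reaches kappa without revisiting lam, so there are no backdoor paths.

0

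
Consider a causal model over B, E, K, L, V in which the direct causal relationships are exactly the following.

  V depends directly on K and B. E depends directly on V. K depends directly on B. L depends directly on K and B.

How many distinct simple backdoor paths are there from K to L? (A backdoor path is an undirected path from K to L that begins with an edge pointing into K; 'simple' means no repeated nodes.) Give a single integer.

A backdoor path from K to L is any simple undirected path whose first edge points into K (i.e. leaves K via a parent).
Parents of K: {B}.
Enumerating:
  P1: K <- B -> L
That exhausts the simple backdoor paths. Count: 1.

1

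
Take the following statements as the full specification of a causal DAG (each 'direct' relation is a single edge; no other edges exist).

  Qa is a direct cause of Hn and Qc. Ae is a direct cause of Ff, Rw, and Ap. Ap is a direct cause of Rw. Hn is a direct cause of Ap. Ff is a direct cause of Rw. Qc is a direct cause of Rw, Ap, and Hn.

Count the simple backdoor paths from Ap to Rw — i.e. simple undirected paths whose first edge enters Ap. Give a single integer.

A backdoor path from Ap to Rw is any simple undirected path whose first edge points into Ap (i.e. leaves Ap via a parent).
Parents of Ap: {Ae, Hn, Qc}.
Enumerating:
  P1: Ap <- Ae -> Ff -> Rw
  P2: Ap <- Ae -> Rw
  P3: Ap <- Qc -> Rw
  P4: Ap <- Hn <- Qa -> Qc -> Rw
  P5: Ap <- Hn <- Qc -> Rw
That exhausts the simple backdoor paths. Count: 5.

5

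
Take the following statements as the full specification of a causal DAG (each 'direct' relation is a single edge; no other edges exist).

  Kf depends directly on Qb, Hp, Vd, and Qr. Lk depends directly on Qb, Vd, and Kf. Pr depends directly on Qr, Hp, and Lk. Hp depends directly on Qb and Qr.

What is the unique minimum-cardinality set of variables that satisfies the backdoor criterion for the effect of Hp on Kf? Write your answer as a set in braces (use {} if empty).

{Qb, Qr}

Variables eligible for adjustment (non-descendants of Hp, excluding Hp and Kf): {Qb, Qr, Vd}.
Backdoor paths from Hp to Kf:
  P1: Hp <- Qr -> Kf
  P2: Hp <- Qr -> Pr <- Lk <- Vd -> Kf
  P3: Hp <- Qr -> Pr <- Lk <- Qb -> Kf
  P4: Hp <- Qr -> Pr <- Lk <- Kf
  P5: Hp <- Qb -> Kf
  P6: Hp <- Qb -> Lk <- Vd -> Kf
  P7: Hp <- Qb -> Lk <- Kf
  P8: Hp <- Qb -> Lk -> Pr <- Qr -> Kf
The empty set is not sufficient: P1 (Hp <- Qr -> Kf) has no collider blocking it and no conditioned non-collider, so it is open.
Try {Qb, Qr}:
  P1: blocked at fork node Qr ∈ conditioning set.
  P2: blocked at fork node Qr ∈ conditioning set.
  P3: blocked at fork node Qr ∈ conditioning set.
  P4: blocked at fork node Qr ∈ conditioning set.
  P5: blocked at fork node Qb ∈ conditioning set.
  P6: blocked at fork node Qb ∈ conditioning set.
  P7: blocked at fork node Qb ∈ conditioning set.
  P8: blocked at fork node Qb ∈ conditioning set.
{Qb, Qr} contains no descendant of Hp and blocks every backdoor path.
Every element of {Qb, Qr} is needed (dropping Qb leaves P5 open; dropping Qr leaves P1 open), so no proper subset is valid.
Among all size-2 subsets of the eligible variables, only {Qb, Qr} blocks every backdoor path, so it is the unique smallest valid adjustment set.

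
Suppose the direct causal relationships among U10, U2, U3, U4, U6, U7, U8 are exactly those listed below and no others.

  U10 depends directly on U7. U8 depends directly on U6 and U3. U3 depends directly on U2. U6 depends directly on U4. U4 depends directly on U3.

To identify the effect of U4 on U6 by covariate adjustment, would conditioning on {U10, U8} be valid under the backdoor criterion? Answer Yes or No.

Backdoor paths from U4 to U6 (paths whose first edge points into U4):
  P1: U4 <- U3 -> U8 <- U6
Condition 1 (no descendant of U4 in the set): FAILS — U8 is a descendant of U4.
Condition 2 (every backdoor path blocked by {U10, U8}):
  P1: open — collider(s) U8 are conditioned on (or have a conditioned descendant) and no non-collider on the path is in the set.
{U10, U8} does not satisfy the backdoor criterion.

No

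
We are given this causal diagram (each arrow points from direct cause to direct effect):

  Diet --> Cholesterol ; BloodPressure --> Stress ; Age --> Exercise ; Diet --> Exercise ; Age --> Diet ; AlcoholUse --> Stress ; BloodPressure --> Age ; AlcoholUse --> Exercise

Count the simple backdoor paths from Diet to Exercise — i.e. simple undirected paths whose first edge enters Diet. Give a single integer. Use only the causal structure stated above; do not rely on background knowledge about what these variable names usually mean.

2

A backdoor path from Diet to Exercise is any simple undirected path whose first edge points into Diet (i.e. leaves Diet via a parent).
Parents of Diet: {Age}.
Enumerating:
  P1: Diet <- Age <- BloodPressure -> Stress <- AlcoholUse -> Exercise
  P2: Diet <- Age -> Exercise
That exhausts the simple backdoor paths. Count: 2.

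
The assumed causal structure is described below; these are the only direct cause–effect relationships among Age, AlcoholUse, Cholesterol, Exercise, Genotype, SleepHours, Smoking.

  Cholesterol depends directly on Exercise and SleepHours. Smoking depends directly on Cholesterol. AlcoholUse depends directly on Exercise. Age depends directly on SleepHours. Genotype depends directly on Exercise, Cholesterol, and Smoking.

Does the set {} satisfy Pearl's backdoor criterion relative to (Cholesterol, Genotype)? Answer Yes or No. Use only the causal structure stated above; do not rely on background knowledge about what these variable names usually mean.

Backdoor paths from Cholesterol to Genotype (paths whose first edge points into Cholesterol):
  P1: Cholesterol <- Exercise -> Genotype
Condition 1 (no descendant of Cholesterol in the set): holds — descendants of Cholesterol are {Genotype, Smoking}; none are in {}.
Condition 2 (every backdoor path blocked by {}):
  P1: open — no interior node is in the conditioning set.
{} does not satisfy the backdoor criterion.

No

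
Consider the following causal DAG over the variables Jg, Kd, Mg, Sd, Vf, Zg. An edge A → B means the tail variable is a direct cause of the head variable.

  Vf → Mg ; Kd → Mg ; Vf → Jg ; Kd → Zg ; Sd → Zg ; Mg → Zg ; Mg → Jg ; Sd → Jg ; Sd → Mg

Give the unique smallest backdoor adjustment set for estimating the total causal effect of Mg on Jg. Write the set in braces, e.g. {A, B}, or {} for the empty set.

Variables eligible for adjustment (non-descendants of Mg, excluding Mg and Jg): {Kd, Sd, Vf}.
Backdoor paths from Mg to Jg:
  P1: Mg <- Sd -> Jg
  P2: Mg <- Vf -> Jg
  P3: Mg <- Kd -> Zg <- Sd -> Jg
The empty set is not sufficient: P1 (Mg <- Sd -> Jg) has no collider blocking it and no conditioned non-collider, so it is open.
Try {Sd, Vf}:
  P1: blocked at fork node Sd ∈ conditioning set.
  P2: blocked at fork node Vf ∈ conditioning set.
  P3: blocked at collider Zg (neither it nor any descendant is in the conditioning set).
{Sd, Vf} contains no descendant of Mg and blocks every backdoor path.
Every element of {Sd, Vf} is needed (dropping Sd leaves P1 open; dropping Vf leaves P2 open), so no proper subset is valid.
Among all size-2 subsets of the eligible variables, only {Sd, Vf} blocks every backdoor path, so it is the unique smallest valid adjustment set.

{Sd, Vf}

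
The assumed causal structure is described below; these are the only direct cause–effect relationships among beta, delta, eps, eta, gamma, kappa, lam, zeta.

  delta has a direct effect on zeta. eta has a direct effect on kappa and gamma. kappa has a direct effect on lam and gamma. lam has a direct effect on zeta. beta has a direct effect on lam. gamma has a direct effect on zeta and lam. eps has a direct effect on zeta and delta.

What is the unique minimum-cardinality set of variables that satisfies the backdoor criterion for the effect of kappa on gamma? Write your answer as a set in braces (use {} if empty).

{eta}

Variables eligible for adjustment (non-descendants of kappa, excluding kappa and gamma): {beta, delta, eps, eta}.
Backdoor paths from kappa to gamma:
  P1: kappa <- eta -> gamma
The empty set is not sufficient: P1 (kappa <- eta -> gamma) has no collider blocking it and no conditioned non-collider, so it is open.
Try {eta}:
  P1: blocked at fork node eta ∈ conditioning set.
{eta} contains no descendant of kappa and blocks every backdoor path.
No other singleton works — e.g. {beta} leaves P1 open — so {eta} is the unique smallest valid adjustment set.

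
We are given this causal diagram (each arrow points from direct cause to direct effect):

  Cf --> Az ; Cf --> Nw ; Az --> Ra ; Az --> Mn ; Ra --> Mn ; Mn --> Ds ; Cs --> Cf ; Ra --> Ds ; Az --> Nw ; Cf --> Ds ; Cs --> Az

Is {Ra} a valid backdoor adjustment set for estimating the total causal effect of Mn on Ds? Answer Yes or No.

Backdoor paths from Mn to Ds (paths whose first edge points into Mn):
  P1: Mn <- Az <- Cs -> Cf -> Ds
  P2: Mn <- Az <- Cf -> Ds
  P3: Mn <- Az -> Ra -> Ds
  P4: Mn <- Az -> Nw <- Cf -> Ds
  P5: Mn <- Ra <- Az <- Cs -> Cf -> Ds
  P6: Mn <- Ra <- Az <- Cf -> Ds
  P7: Mn <- Ra <- Az -> Nw <- Cf -> Ds
  P8: Mn <- Ra -> Ds
Condition 1 (no descendant of Mn in the set): holds — descendants of Mn are {Ds}; none are in {Ra}.
Condition 2 (every backdoor path blocked by {Ra}):
  P1: open — no interior node is in the conditioning set.
  P2: open — no interior node is in the conditioning set.
  P3: blocked at chain node Ra ∈ conditioning set.
  P4: blocked at collider Nw (neither it nor any descendant is in the conditioning set).
  P5: blocked at chain node Ra ∈ conditioning set.
  P6: blocked at chain node Ra ∈ conditioning set.
  P7: blocked at chain node Ra ∈ conditioning set.
  P8: blocked at fork node Ra ∈ conditioning set.
{Ra} does not satisfy the backdoor criterion.

No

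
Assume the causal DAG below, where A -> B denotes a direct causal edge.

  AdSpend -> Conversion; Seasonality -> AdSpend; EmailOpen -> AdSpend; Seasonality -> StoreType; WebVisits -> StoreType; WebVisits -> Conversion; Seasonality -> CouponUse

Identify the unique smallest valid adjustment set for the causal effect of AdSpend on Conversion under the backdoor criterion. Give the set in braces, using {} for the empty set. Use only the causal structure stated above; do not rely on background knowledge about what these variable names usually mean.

Variables eligible for adjustment (non-descendants of AdSpend, excluding AdSpend and Conversion): {CouponUse, EmailOpen, Seasonality, StoreType, WebVisits}.
Backdoor paths from AdSpend to Conversion:
  P1: AdSpend <- Seasonality -> StoreType <- WebVisits -> Conversion
Each backdoor path contains an unconditioned collider, so every path is already blocked with the empty conditioning set:
  P1: blocked at collider StoreType (neither it nor any descendant is in the conditioning set).
The empty set is therefore the unique smallest valid set.

{}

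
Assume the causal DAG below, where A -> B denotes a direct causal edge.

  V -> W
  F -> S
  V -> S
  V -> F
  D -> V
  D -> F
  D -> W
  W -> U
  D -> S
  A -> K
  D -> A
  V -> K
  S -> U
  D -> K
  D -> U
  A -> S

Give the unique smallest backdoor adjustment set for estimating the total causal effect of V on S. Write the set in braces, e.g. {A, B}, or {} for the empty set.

{D}

Variables eligible for adjustment (non-descendants of V, excluding V and S): {A, D}.
Backdoor paths from V to S:
  P1: V <- D -> A -> S
  P2: V <- D -> K <- A -> S
  P3: V <- D -> W -> U <- S
  P4: V <- D -> F -> S
  P5: V <- D -> S
  P6: V <- D -> U <- S
The empty set is not sufficient: P1 (V <- D -> A -> S) has no collider blocking it and no conditioned non-collider, so it is open.
Try {D}:
  P1: blocked at fork node D ∈ conditioning set.
  P2: blocked at fork node D ∈ conditioning set.
  P3: blocked at fork node D ∈ conditioning set.
  P4: blocked at fork node D ∈ conditioning set.
  P5: blocked at fork node D ∈ conditioning set.
  P6: blocked at fork node D ∈ conditioning set.
{D} contains no descendant of V and blocks every backdoor path.
No other singleton works — e.g. {A} leaves P4 open — so {D} is the unique smallest valid adjustment set.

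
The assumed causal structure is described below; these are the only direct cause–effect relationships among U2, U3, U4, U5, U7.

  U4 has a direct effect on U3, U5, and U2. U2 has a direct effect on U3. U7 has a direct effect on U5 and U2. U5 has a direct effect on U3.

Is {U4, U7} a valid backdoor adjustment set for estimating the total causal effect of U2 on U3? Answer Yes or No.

Backdoor paths from U2 to U3 (paths whose first edge points into U2):
  P1: U2 <- U4 -> U5 -> U3
  P2: U2 <- U4 -> U3
  P3: U2 <- U7 -> U5 <- U4 -> U3
  P4: U2 <- U7 -> U5 -> U3
Condition 1 (no descendant of U2 in the set): holds — descendants of U2 are {U3}; none are in {U4, U7}.
Condition 2 (every backdoor path blocked by {U4, U7}):
  P1: blocked at fork node U4 ∈ conditioning set.
  P2: blocked at fork node U4 ∈ conditioning set.
  P3: blocked at fork node U7 ∈ conditioning set.
  P4: blocked at fork node U7 ∈ conditioning set.
{U4, U7} satisfies the backdoor criterion.

Yes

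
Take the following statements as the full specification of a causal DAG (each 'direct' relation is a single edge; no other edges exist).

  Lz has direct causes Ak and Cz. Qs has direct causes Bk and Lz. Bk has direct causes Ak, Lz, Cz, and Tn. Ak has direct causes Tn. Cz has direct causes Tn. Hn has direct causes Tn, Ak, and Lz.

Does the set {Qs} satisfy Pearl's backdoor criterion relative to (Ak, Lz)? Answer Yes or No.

No

Backdoor paths from Ak to Lz (paths whose first edge points into Ak):
  P1: Ak <- Tn -> Cz -> Lz
  P2: Ak <- Tn -> Cz -> Bk <- Lz
  P3: Ak <- Tn -> Cz -> Bk -> Qs <- Lz
  P4: Ak <- Tn -> Hn <- Lz
  P5: Ak <- Tn -> Bk <- Cz -> Lz
  P6: Ak <- Tn -> Bk <- Lz
  P7: Ak <- Tn -> Bk -> Qs <- Lz
Condition 1 (no descendant of Ak in the set): FAILS — Qs is a descendant of Ak.
Condition 2 (every backdoor path blocked by {Qs}):
  P1: open — no interior node is in the conditioning set.
  P2: open — collider(s) Bk are conditioned on (or have a conditioned descendant) and no non-collider on the path is in the set.
  P3: open — collider(s) Qs are conditioned on (or have a conditioned descendant) and no non-collider on the path is in the set.
  P4: blocked at collider Hn (neither it nor any descendant is in the conditioning set).
  P5: open — collider(s) Bk are conditioned on (or have a conditioned descendant) and no non-collider on the path is in the set.
  P6: open — collider(s) Bk are conditioned on (or have a conditioned descendant) and no non-collider on the path is in the set.
  P7: open — collider(s) Qs are conditioned on (or have a conditioned descendant) and no non-collider on the path is in the set.
{Qs} does not satisfy the backdoor criterion.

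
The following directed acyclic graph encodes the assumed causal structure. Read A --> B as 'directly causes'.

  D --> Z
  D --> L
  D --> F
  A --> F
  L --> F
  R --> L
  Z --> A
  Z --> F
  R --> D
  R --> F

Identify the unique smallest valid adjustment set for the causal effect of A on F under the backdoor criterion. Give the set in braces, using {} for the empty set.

Variables eligible for adjustment (non-descendants of A, excluding A and F): {D, L, R, Z}.
Backdoor paths from A to F:
  P1: A <- Z <- D <- R -> L -> F
  P2: A <- Z <- D <- R -> F
  P3: A <- Z <- D -> L <- R -> F
  P4: A <- Z <- D -> L -> F
  P5: A <- Z <- D -> F
  P6: A <- Z -> F
The empty set is not sufficient: P1 (A <- Z <- D <- R -> L -> F) has no collider blocking it and no conditioned non-collider, so it is open.
Try {Z}:
  P1: blocked at chain node Z ∈ conditioning set.
  P2: blocked at chain node Z ∈ conditioning set.
  P3: blocked at chain node Z ∈ conditioning set.
  P4: blocked at chain node Z ∈ conditioning set.
  P5: blocked at chain node Z ∈ conditioning set.
  P6: blocked at fork node Z ∈ conditioning set.
{Z} contains no descendant of A and blocks every backdoor path.
No other singleton works — e.g. {R} leaves P4 open — so {Z} is the unique smallest valid adjustment set.

{Z}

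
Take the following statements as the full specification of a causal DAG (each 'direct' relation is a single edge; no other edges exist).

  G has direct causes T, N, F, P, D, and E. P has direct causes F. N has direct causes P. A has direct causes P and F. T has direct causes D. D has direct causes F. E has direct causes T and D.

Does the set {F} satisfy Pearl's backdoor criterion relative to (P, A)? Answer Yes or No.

Backdoor paths from P to A (paths whose first edge points into P):
  P1: P <- F -> A
Condition 1 (no descendant of P in the set): holds — descendants of P are {A, G, N}; none are in {F}.
Condition 2 (every backdoor path blocked by {F}):
  P1: blocked at fork node F ∈ conditioning set.
{F} satisfies the backdoor criterion.

Yes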